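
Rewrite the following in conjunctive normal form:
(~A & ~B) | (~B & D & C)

(~A & ~B) | (~B & D & C)
≡ (~A | ~B) & (~A | D) & (~A | C) & (~B | ~B) & (~B | D) & (~B | C)   [distribute | over &]
≡ (~A | D) & (~A | C) & ~B   [simplify]

(~A | D) & (~A | C) & ~B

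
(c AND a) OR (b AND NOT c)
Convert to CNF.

(c AND a) OR (b AND NOT c)
≡ (c OR b) AND (c OR NOT c) AND (a OR b) AND (a OR NOT c)   [distribute OR over AND]
≡ (c OR b) AND (a OR b) AND (a OR NOT c)   [simplify]

(c OR b) AND (a OR b) AND (a OR NOT c)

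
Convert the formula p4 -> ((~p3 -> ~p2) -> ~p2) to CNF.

~p4 | ~p3 | ~p2

p4 -> ((~p3 -> ~p2) -> ~p2)
⇔ ~p4 | ((~p3 -> ~p2) -> ~p2)   [eliminate ->]
⇔ ~p4 | ~(~p3 -> ~p2) | ~p2   [eliminate ->]
⇔ ~p4 | ~(~~p3 | ~p2) | ~p2   [eliminate ->]
⇔ ~p4 | (~~~p3 & ~~p2) | ~p2   [De Morgan]
⇔ ~p4 | (~p3 & ~~p2) | ~p2   [double negation]
⇔ ~p4 | (~p3 & p2) | ~p2   [double negation]
⇔ (~p4 | ~p3 | ~p2) & (~p4 | p2 | ~p2)   [distribute | over &]
⇔ ~p4 | ~p3 | ~p2   [simplify]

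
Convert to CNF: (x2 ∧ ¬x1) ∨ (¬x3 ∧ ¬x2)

(x2 ∧ ¬x1) ∨ (¬x3 ∧ ¬x2)
⇔ (x2 ∨ ¬x3) ∧ (x2 ∨ ¬x2) ∧ (¬x1 ∨ ¬x3) ∧ (¬x1 ∨ ¬x2)   [distribute ∨ over ∧]
⇔ (x2 ∨ ¬x3) ∧ (¬x1 ∨ ¬x3) ∧ (¬x1 ∨ ¬x2)   [simplify]

(x2 ∨ ¬x3) ∧ (¬x1 ∨ ¬x3) ∧ (¬x1 ∨ ¬x2)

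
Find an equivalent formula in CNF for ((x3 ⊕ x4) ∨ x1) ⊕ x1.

(x3 ∨ x4 ∨ x1) ∧ (¬x3 ∨ ¬x4 ∨ x1) ∧ ¬x1

((x3 ⊕ x4) ∨ x1) ⊕ x1
≡ ((x3 ⊕ x4) ∨ x1 ∨ x1) ∧ ¬(((x3 ⊕ x4) ∨ x1) ∧ x1)
≡ (((x3 ∨ x4) ∧ ¬(x3 ∧ x4)) ∨ x1 ∨ x1) ∧ ¬(((x3 ⊕ x4) ∨ x1) ∧ x1)
≡ (((x3 ∨ x4) ∧ ¬(x3 ∧ x4)) ∨ x1 ∨ x1) ∧ ¬((((x3 ∨ x4) ∧ ¬(x3 ∧ x4)) ∨ x1) ∧ x1)
≡ (((x3 ∨ x4) ∧ (¬x3 ∨ ¬x4)) ∨ x1 ∨ x1) ∧ ¬((((x3 ∨ x4) ∧ ¬(x3 ∧ x4)) ∨ x1) ∧ x1)
≡ (((x3 ∨ x4) ∧ (¬x3 ∨ ¬x4)) ∨ x1 ∨ x1) ∧ (¬(((x3 ∨ x4) ∧ ¬(x3 ∧ x4)) ∨ x1) ∨ ¬x1)
≡ (((x3 ∨ x4) ∧ (¬x3 ∨ ¬x4)) ∨ x1 ∨ x1) ∧ ((¬((x3 ∨ x4) ∧ ¬(x3 ∧ x4)) ∧ ¬x1) ∨ ¬x1)
≡ (((x3 ∨ x4) ∧ (¬x3 ∨ ¬x4)) ∨ x1 ∨ x1) ∧ (((¬(x3 ∨ x4) ∨ ¬¬(x3 ∧ x4)) ∧ ¬x1) ∨ ¬x1)
≡ (((x3 ∨ x4) ∧ (¬x3 ∨ ¬x4)) ∨ x1 ∨ x1) ∧ ((((¬x3 ∧ ¬x4) ∨ ¬¬(x3 ∧ x4)) ∧ ¬x1) ∨ ¬x1)
≡ (((x3 ∨ x4) ∧ (¬x3 ∨ ¬x4)) ∨ x1 ∨ x1) ∧ ((((¬x3 ∧ ¬x4) ∨ (x3 ∧ x4)) ∧ ¬x1) ∨ ¬x1)
≡ (x3 ∨ x4 ∨ x1 ∨ x1) ∧ (¬x3 ∨ ¬x4 ∨ x1 ∨ x1) ∧ (¬x3 ∨ x3 ∨ ¬x1) ∧ (¬x3 ∨ x4 ∨ ¬x1) ∧ (¬x4 ∨ x3 ∨ ¬x1) ∧ (¬x4 ∨ x4 ∨ ¬x1) ∧ (¬x1 ∨ ¬x1)
≡ (x3 ∨ x4 ∨ x1) ∧ (¬x3 ∨ ¬x4 ∨ x1) ∧ ¬x1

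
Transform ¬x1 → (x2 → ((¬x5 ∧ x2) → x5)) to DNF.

x1 ∨ ¬x2 ∨ x5

¬x1 → (x2 → ((¬x5 ∧ x2) → x5))
= ¬¬x1 ∨ (x2 → ((¬x5 ∧ x2) → x5))   [eliminate →]
= ¬¬x1 ∨ ¬x2 ∨ ((¬x5 ∧ x2) → x5)   [eliminate →]
= ¬¬x1 ∨ ¬x2 ∨ ¬(¬x5 ∧ x2) ∨ x5   [eliminate →]
= x1 ∨ ¬x2 ∨ ¬(¬x5 ∧ x2) ∨ x5   [double negation]
= x1 ∨ ¬x2 ∨ ¬¬x5 ∨ ¬x2 ∨ x5   [De Morgan]
= x1 ∨ ¬x2 ∨ x5 ∨ ¬x2 ∨ x5   [double negation]
= x1 ∨ ¬x2 ∨ x5   [simplify]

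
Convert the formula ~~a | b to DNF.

a | b

~~a | b
≡ a | b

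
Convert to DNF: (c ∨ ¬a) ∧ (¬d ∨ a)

c ∧ ¬d ∨ c ∧ a ∨ ¬a ∧ ¬d

(c ∨ ¬a) ∧ (¬d ∨ a)
= c ∧ ¬d ∨ c ∧ a ∨ ¬a ∧ ¬d ∨ ¬a ∧ a   — distribute ∧ over ∨
= c ∧ ¬d ∨ c ∧ a ∨ ¬a ∧ ¬d   — simplify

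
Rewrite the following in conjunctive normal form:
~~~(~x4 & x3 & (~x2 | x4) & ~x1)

x4 | ~x3 | x2 | x1

~~~(~x4 & x3 & (~x2 | x4) & ~x1)
≡ ~(~x4 & x3 & (~x2 | x4) & ~x1)   [double negation]
≡ ~~x4 | ~x3 | ~(~x2 | x4) | ~~x1   [De Morgan]
≡ x4 | ~x3 | ~(~x2 | x4) | ~~x1   [double negation]
≡ x4 | ~x3 | (~~x2 & ~x4) | ~~x1   [De Morgan]
≡ x4 | ~x3 | (x2 & ~x4) | ~~x1   [double negation]
≡ x4 | ~x3 | (x2 & ~x4) | x1   [double negation]
≡ (x4 | ~x3 | x2 | x1) & (x4 | ~x3 | ~x4 | x1)   [distribute | over &]
≡ x4 | ~x3 | x2 | x1   [simplify]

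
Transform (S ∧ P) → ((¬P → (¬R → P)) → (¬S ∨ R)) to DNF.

¬S ∨ ¬P ∨ R

(S ∧ P) → ((¬P → (¬R → P)) → (¬S ∨ R))
≡ ¬(S ∧ P) ∨ ((¬P → (¬R → P)) → (¬S ∨ R))   — eliminate →
≡ ¬(S ∧ P) ∨ ¬(¬P → (¬R → P)) ∨ ¬S ∨ R   — eliminate →
≡ ¬(S ∧ P) ∨ ¬(¬¬P ∨ (¬R → P)) ∨ ¬S ∨ R   — eliminate →
≡ ¬(S ∧ P) ∨ ¬(¬¬P ∨ ¬¬R ∨ P) ∨ ¬S ∨ R   — eliminate →
≡ ¬S ∨ ¬P ∨ ¬(¬¬P ∨ ¬¬R ∨ P) ∨ ¬S ∨ R   — De Morgan
≡ ¬S ∨ ¬P ∨ (¬¬¬P ∧ ¬¬¬R ∧ ¬P) ∨ ¬S ∨ R   — De Morgan
≡ ¬S ∨ ¬P ∨ (¬P ∧ ¬¬¬R ∧ ¬P) ∨ ¬S ∨ R   — double negation
≡ ¬S ∨ ¬P ∨ (¬P ∧ ¬R ∧ ¬P) ∨ ¬S ∨ R   — double negation
≡ ¬S ∨ ¬P ∨ R   — simplify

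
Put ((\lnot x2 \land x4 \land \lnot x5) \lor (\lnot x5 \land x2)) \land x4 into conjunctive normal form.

((\lnot x2 \land x4 \land \lnot x5) \lor (\lnot x5 \land x2)) \land x4
≡ (\lnot x2 \lor \lnot x5) \land (\lnot x2 \lor x2) \land (x4 \lor \lnot x5) \land (x4 \lor x2) \land (\lnot x5 \lor \lnot x5) \land (\lnot x5 \lor x2) \land x4   — distribute \lor over \land
≡ \lnot x5 \land x4   — simplify

\lnot x5 \land x4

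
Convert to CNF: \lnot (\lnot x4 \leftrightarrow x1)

(\lnot x4 \lor x1) \land (\lnot x1 \lor x4)

\lnot (\lnot x4 \leftrightarrow x1)
⇔ \lnot ((\lnot x4 \to x1) \land (x1 \to \lnot x4))   — eliminate \leftrightarrow
⇔ \lnot ((\lnot \lnot x4 \lor x1) \land (x1 \to \lnot x4))   — eliminate \to
⇔ \lnot ((\lnot \lnot x4 \lor x1) \land (\lnot x1 \lor \lnot x4))   — eliminate \to
⇔ \lnot (\lnot \lnot x4 \lor x1) \lor \lnot (\lnot x1 \lor \lnot x4)   — De Morgan
⇔ (\lnot \lnot \lnot x4 \land \lnot x1) \lor \lnot (\lnot x1 \lor \lnot x4)   — De Morgan
⇔ (\lnot x4 \land \lnot x1) \lor \lnot (\lnot x1 \lor \lnot x4)   — double negation
⇔ (\lnot x4 \land \lnot x1) \lor (\lnot \lnot x1 \land \lnot \lnot x4)   — De Morgan
⇔ (\lnot x4 \land \lnot x1) \lor (x1 \land \lnot \lnot x4)   — double negation
⇔ (\lnot x4 \land \lnot x1) \lor (x1 \land x4)   — double negation
⇔ (\lnot x4 \lor x1) \land (\lnot x4 \lor x4) \land (\lnot x1 \lor x1) \land (\lnot x1 \lor x4)   — distribute \lor over \land
⇔ (\lnot x4 \lor x1) \land (\lnot x1 \lor x4)   — simplify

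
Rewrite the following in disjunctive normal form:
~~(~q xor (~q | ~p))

q & ~p

~~(~q xor (~q | ~p))
≡ ~~((~q & ~(~q | ~p)) | (~~q & (~q | ~p)))   [expand xor]
≡ (~q & ~(~q | ~p)) | (~~q & (~q | ~p))   [double negation]
≡ (~q & ~~q & ~~p) | (~~q & (~q | ~p))   [De Morgan]
≡ (~q & q & ~~p) | (~~q & (~q | ~p))   [double negation]
≡ (~q & q & p) | (~~q & (~q | ~p))   [double negation]
≡ (~q & q & p) | (q & (~q | ~p))   [double negation]
≡ (~q & q & p) | (q & ~q) | (q & ~p)   [distribute & over |]
≡ q & ~p   [simplify]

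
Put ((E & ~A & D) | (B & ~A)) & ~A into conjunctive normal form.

((E & ~A & D) | (B & ~A)) & ~A
= (E | B) & (E | ~A) & (~A | B) & (~A | ~A) & (D | B) & (D | ~A) & ~A   [distribute | over &]
= (E | B) & ~A & (D | B)   [simplify]

(E | B) & ~A & (D | B)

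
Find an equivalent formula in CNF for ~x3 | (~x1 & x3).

~x3 | ~x1

~x3 | (~x1 & x3)
⇔ (~x3 | ~x1) & (~x3 | x3)   — distribute | over &
⇔ ~x3 | ~x1   — simplify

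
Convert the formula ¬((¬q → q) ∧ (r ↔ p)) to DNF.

¬((¬q → q) ∧ (r ↔ p))
⇔ ¬((¬¬q ∨ q) ∧ (r ↔ p))   [eliminate →]
⇔ ¬((¬¬q ∨ q) ∧ (r → p) ∧ (p → r))   [eliminate ↔]
⇔ ¬((¬¬q ∨ q) ∧ (¬r ∨ p) ∧ (p → r))   [eliminate →]
⇔ ¬((¬¬q ∨ q) ∧ (¬r ∨ p) ∧ (¬p ∨ r))   [eliminate →]
⇔ ¬(¬¬q ∨ q) ∨ ¬(¬r ∨ p) ∨ ¬(¬p ∨ r)   [De Morgan]
⇔ (¬¬¬q ∧ ¬q) ∨ ¬(¬r ∨ p) ∨ ¬(¬p ∨ r)   [De Morgan]
⇔ (¬q ∧ ¬q) ∨ ¬(¬r ∨ p) ∨ ¬(¬p ∨ r)   [double negation]
⇔ (¬q ∧ ¬q) ∨ (¬¬r ∧ ¬p) ∨ ¬(¬p ∨ r)   [De Morgan]
⇔ (¬q ∧ ¬q) ∨ (r ∧ ¬p) ∨ ¬(¬p ∨ r)   [double negation]
⇔ (¬q ∧ ¬q) ∨ (r ∧ ¬p) ∨ (¬¬p ∧ ¬r)   [De Morgan]
⇔ (¬q ∧ ¬q) ∨ (r ∧ ¬p) ∨ (p ∧ ¬r)   [double negation]
⇔ ¬q ∨ (r ∧ ¬p) ∨ (p ∧ ¬r)   [simplify]

¬q ∨ (r ∧ ¬p) ∨ (p ∧ ¬r)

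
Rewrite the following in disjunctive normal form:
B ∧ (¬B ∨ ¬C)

B ∧ ¬C

B ∧ (¬B ∨ ¬C)
= (B ∧ ¬B) ∨ (B ∧ ¬C)
= B ∧ ¬C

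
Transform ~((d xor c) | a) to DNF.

(~d & ~c & ~a) | (c & d & ~a)

~((d xor c) | a)
≡ ~((d & ~c) | (~d & c) | a)   — expand xor
≡ ~(d & ~c) & ~(~d & c) & ~a   — De Morgan
≡ (~d | ~~c) & ~(~d & c) & ~a   — De Morgan
≡ (~d | c) & ~(~d & c) & ~a   — double negation
≡ (~d | c) & (~~d | ~c) & ~a   — De Morgan
≡ (~d | c) & (d | ~c) & ~a   — double negation
≡ (~d & d & ~a) | (~d & ~c & ~a) | (c & d & ~a) | (c & ~c & ~a)   — distribute & over |
≡ (~d & ~c & ~a) | (c & d & ~a)   — simplify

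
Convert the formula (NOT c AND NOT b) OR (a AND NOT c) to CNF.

NOT c AND (NOT b OR a)

(NOT c AND NOT b) OR (a AND NOT c)
≡ (NOT c OR a) AND (NOT c OR NOT c) AND (NOT b OR a) AND (NOT b OR NOT c)   [distribute OR over AND]
≡ NOT c AND (NOT b OR a)   [simplify]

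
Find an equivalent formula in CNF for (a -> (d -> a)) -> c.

(a | c) & (d | c) & (~a | c)

(a -> (d -> a)) -> c
≡ ~(a -> (d -> a)) | c
≡ ~(~a | (d -> a)) | c
≡ ~(~a | ~d | a) | c
≡ (~~a & ~~d & ~a) | c
≡ (a & ~~d & ~a) | c
≡ (a & d & ~a) | c
≡ (a | c) & (d | c) & (~a | c)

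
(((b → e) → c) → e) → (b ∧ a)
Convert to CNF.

(((b → e) → c) → e) → (b ∧ a)
≡ ¬(((b → e) → c) → e) ∨ (b ∧ a)   — eliminate →
≡ ¬(¬((b → e) → c) ∨ e) ∨ (b ∧ a)   — eliminate →
≡ ¬(¬(¬(b → e) ∨ c) ∨ e) ∨ (b ∧ a)   — eliminate →
≡ ¬(¬(¬(¬b ∨ e) ∨ c) ∨ e) ∨ (b ∧ a)   — eliminate →
≡ (¬¬(¬(¬b ∨ e) ∨ c) ∧ ¬e) ∨ (b ∧ a)   — De Morgan
≡ ((¬(¬b ∨ e) ∨ c) ∧ ¬e) ∨ (b ∧ a)   — double negation
≡ (((¬¬b ∧ ¬e) ∨ c) ∧ ¬e) ∨ (b ∧ a)   — De Morgan
≡ (((b ∧ ¬e) ∨ c) ∧ ¬e) ∨ (b ∧ a)   — double negation
≡ (b ∨ c ∨ b) ∧ (b ∨ c ∨ a) ∧ (¬e ∨ c ∨ b) ∧ (¬e ∨ c ∨ a) ∧ (¬e ∨ b) ∧ (¬e ∨ a)   — distribute ∨ over ∧
≡ (b ∨ c) ∧ (¬e ∨ b) ∧ (¬e ∨ a)   — simplify

(b ∨ c) ∧ (¬e ∨ b) ∧ (¬e ∨ a)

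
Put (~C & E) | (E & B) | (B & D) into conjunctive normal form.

(~C & E) | (E & B) | (B & D)
≡ (~C | E | B) & (~C | E | D) & (~C | B | B) & (~C | B | D) & (E | E | B) & (E | E | D) & (E | B | B) & (E | B | D)   — distribute | over &
≡ (~C | B) & (E | B) & (E | D)   — simplify

(~C | B) & (E | B) & (E | D)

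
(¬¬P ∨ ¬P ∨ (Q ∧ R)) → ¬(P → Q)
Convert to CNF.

(¬¬P ∨ ¬P ∨ (Q ∧ R)) → ¬(P → Q)
= ¬(¬¬P ∨ ¬P ∨ (Q ∧ R)) ∨ ¬(P → Q)
= ¬(¬¬P ∨ ¬P ∨ (Q ∧ R)) ∨ ¬(¬P ∨ Q)
= (¬¬¬P ∧ ¬¬P ∧ ¬(Q ∧ R)) ∨ ¬(¬P ∨ Q)
= (¬P ∧ ¬¬P ∧ ¬(Q ∧ R)) ∨ ¬(¬P ∨ Q)
= (¬P ∧ P ∧ ¬(Q ∧ R)) ∨ ¬(¬P ∨ Q)
= (¬P ∧ P ∧ (¬Q ∨ ¬R)) ∨ ¬(¬P ∨ Q)
= (¬P ∧ P ∧ (¬Q ∨ ¬R)) ∨ (¬¬P ∧ ¬Q)
= (¬P ∧ P ∧ (¬Q ∨ ¬R)) ∨ (P ∧ ¬Q)
= (¬P ∨ P) ∧ (¬P ∨ ¬Q) ∧ (P ∨ P) ∧ (P ∨ ¬Q) ∧ (¬Q ∨ ¬R ∨ P) ∧ (¬Q ∨ ¬R ∨ ¬Q)
= (¬P ∨ ¬Q) ∧ P ∧ (¬Q ∨ ¬R)

(¬P ∨ ¬Q) ∧ P ∧ (¬Q ∨ ¬R)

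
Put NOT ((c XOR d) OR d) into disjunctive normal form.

NOT c AND NOT d

NOT ((c XOR d) OR d)
≡ NOT ((c AND NOT d) OR (NOT c AND d) OR d)   (expand XOR)
≡ NOT (c AND NOT d) AND NOT (NOT c AND d) AND NOT d   (De Morgan)
≡ (NOT c OR NOT NOT d) AND NOT (NOT c AND d) AND NOT d   (De Morgan)
≡ (NOT c OR d) AND NOT (NOT c AND d) AND NOT d   (double negation)
≡ (NOT c OR d) AND (NOT NOT c OR NOT d) AND NOT d   (De Morgan)
≡ (NOT c OR d) AND (c OR NOT d) AND NOT d   (double negation)
≡ (NOT c AND c AND NOT d) OR (NOT c AND NOT d AND NOT d) OR (d AND c AND NOT d) OR (d AND NOT d AND NOT d)   (distribute AND over OR)
≡ NOT c AND NOT d   (simplify)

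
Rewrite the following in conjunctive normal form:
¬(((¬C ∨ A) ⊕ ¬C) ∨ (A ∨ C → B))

(¬A ∨ ¬C) ∧ (A ∨ C) ∧ ¬B

¬(((¬C ∨ A) ⊕ ¬C) ∨ (A ∨ C → B))
= ¬((¬C ∨ A ∨ ¬C) ∧ ¬((¬C ∨ A) ∧ ¬C) ∨ (A ∨ C → B))   [expand ⊕]
= ¬((¬C ∨ A ∨ ¬C) ∧ ¬((¬C ∨ A) ∧ ¬C) ∨ ¬(A ∨ C) ∨ B)   [eliminate →]
= ¬((¬C ∨ A ∨ ¬C) ∧ ¬((¬C ∨ A) ∧ ¬C)) ∧ ¬¬(A ∨ C) ∧ ¬B   [De Morgan]
= (¬(¬C ∨ A ∨ ¬C) ∨ ¬¬((¬C ∨ A) ∧ ¬C)) ∧ ¬¬(A ∨ C) ∧ ¬B   [De Morgan]
= (¬¬C ∧ ¬A ∧ ¬¬C ∨ ¬¬((¬C ∨ A) ∧ ¬C)) ∧ ¬¬(A ∨ C) ∧ ¬B   [De Morgan]
= (C ∧ ¬A ∧ ¬¬C ∨ ¬¬((¬C ∨ A) ∧ ¬C)) ∧ ¬¬(A ∨ C) ∧ ¬B   [double negation]
= (C ∧ ¬A ∧ C ∨ ¬¬((¬C ∨ A) ∧ ¬C)) ∧ ¬¬(A ∨ C) ∧ ¬B   [double negation]
= (C ∧ ¬A ∧ C ∨ (¬C ∨ A) ∧ ¬C) ∧ ¬¬(A ∨ C) ∧ ¬B   [double negation]
= (C ∧ ¬A ∧ C ∨ (¬C ∨ A) ∧ ¬C) ∧ (A ∨ C) ∧ ¬B   [double negation]
= (C ∨ ¬C ∨ A) ∧ (C ∨ ¬C) ∧ (¬A ∨ ¬C ∨ A) ∧ (¬A ∨ ¬C) ∧ (C ∨ ¬C ∨ A) ∧ (C ∨ ¬C) ∧ (A ∨ C) ∧ ¬B   [distribute ∨ over ∧]
= (¬A ∨ ¬C) ∧ (A ∨ C) ∧ ¬B   [simplify]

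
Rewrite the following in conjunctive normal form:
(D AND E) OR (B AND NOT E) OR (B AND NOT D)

(D AND E) OR (B AND NOT E) OR (B AND NOT D)
≡ (D OR B OR B) AND (D OR B OR NOT D) AND (D OR NOT E OR B) AND (D OR NOT E OR NOT D) AND (E OR B OR B) AND (E OR B OR NOT D) AND (E OR NOT E OR B) AND (E OR NOT E OR NOT D)   [distribute OR over AND]
≡ (D OR B) AND (E OR B)   [simplify]

(D OR B) AND (E OR B)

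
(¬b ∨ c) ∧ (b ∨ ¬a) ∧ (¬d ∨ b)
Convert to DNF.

(¬b ∧ ¬a ∧ ¬d) ∨ (c ∧ b) ∨ (c ∧ ¬a ∧ ¬d)

(¬b ∨ c) ∧ (b ∨ ¬a) ∧ (¬d ∨ b)
≡ (¬b ∧ b ∧ ¬d) ∨ (¬b ∧ b ∧ b) ∨ (¬b ∧ ¬a ∧ ¬d) ∨ (¬b ∧ ¬a ∧ b) ∨ (c ∧ b ∧ ¬d) ∨ (c ∧ b ∧ b) ∨ (c ∧ ¬a ∧ ¬d) ∨ (c ∧ ¬a ∧ b)   [distribute ∧ over ∨]
≡ (¬b ∧ ¬a ∧ ¬d) ∨ (c ∧ b) ∨ (c ∧ ¬a ∧ ¬d)   [simplify]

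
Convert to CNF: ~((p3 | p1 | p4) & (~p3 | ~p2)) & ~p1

~((p3 | p1 | p4) & (~p3 | ~p2)) & ~p1
≡ (~(p3 | p1 | p4) | ~(~p3 | ~p2)) & ~p1   (De Morgan)
≡ ((~p3 & ~p1 & ~p4) | ~(~p3 | ~p2)) & ~p1   (De Morgan)
≡ ((~p3 & ~p1 & ~p4) | (~~p3 & ~~p2)) & ~p1   (De Morgan)
≡ ((~p3 & ~p1 & ~p4) | (p3 & ~~p2)) & ~p1   (double negation)
≡ ((~p3 & ~p1 & ~p4) | (p3 & p2)) & ~p1   (double negation)
≡ (~p3 | p3) & (~p3 | p2) & (~p1 | p3) & (~p1 | p2) & (~p4 | p3) & (~p4 | p2) & ~p1   (distribute | over &)
≡ (~p3 | p2) & (~p4 | p3) & (~p4 | p2) & ~p1   (simplify)

(~p3 | p2) & (~p4 | p3) & (~p4 | p2) & ~p1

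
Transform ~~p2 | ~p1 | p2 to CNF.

~~p2 | ~p1 | p2
≡ p2 | ~p1 | p2   [double negation]
≡ p2 | ~p1   [simplify]

p2 | ~p1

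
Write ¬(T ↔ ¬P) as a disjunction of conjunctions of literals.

¬(T ↔ ¬P)
≡ ¬((T → ¬P) ∧ (¬P → T))   (eliminate ↔)
≡ ¬((¬T ∨ ¬P) ∧ (¬P → T))   (eliminate →)
≡ ¬((¬T ∨ ¬P) ∧ (¬¬P ∨ T))   (eliminate →)
≡ ¬(¬T ∨ ¬P) ∨ ¬(¬¬P ∨ T)   (De Morgan)
≡ (¬¬T ∧ ¬¬P) ∨ ¬(¬¬P ∨ T)   (De Morgan)
≡ (T ∧ ¬¬P) ∨ ¬(¬¬P ∨ T)   (double negation)
≡ (T ∧ P) ∨ ¬(¬¬P ∨ T)   (double negation)
≡ (T ∧ P) ∨ (¬¬¬P ∧ ¬T)   (De Morgan)
≡ (T ∧ P) ∨ (¬P ∧ ¬T)   (double negation)

(T ∧ P) ∨ (¬P ∧ ¬T)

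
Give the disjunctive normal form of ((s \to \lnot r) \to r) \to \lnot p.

((s \to \lnot r) \to r) \to \lnot p
≡ \lnot ((s \to \lnot r) \to r) \lor \lnot p   [eliminate \to]
≡ \lnot (\lnot (s \to \lnot r) \lor r) \lor \lnot p   [eliminate \to]
≡ \lnot (\lnot (\lnot s \lor \lnot r) \lor r) \lor \lnot p   [eliminate \to]
≡ \lnot \lnot (\lnot s \lor \lnot r) \land \lnot r \lor \lnot p   [De Morgan]
≡ (\lnot s \lor \lnot r) \land \lnot r \lor \lnot p   [double negation]
≡ \lnot s \land \lnot r \lor \lnot r \land \lnot r \lor \lnot p   [distribute \land over \lor]
≡ \lnot r \lor \lnot p   [simplify]

\lnot r \lor \lnot p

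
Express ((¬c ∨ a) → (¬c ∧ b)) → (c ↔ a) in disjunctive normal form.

(¬c ∧ ¬b) ∨ (a ∧ c) ∨ (a ∧ ¬b) ∨ (¬c ∧ ¬a)

((¬c ∨ a) → (¬c ∧ b)) → (c ↔ a)
= ¬((¬c ∨ a) → (¬c ∧ b)) ∨ (c ↔ a)   (eliminate →)
= ¬(¬(¬c ∨ a) ∨ (¬c ∧ b)) ∨ (c ↔ a)   (eliminate →)
= ¬(¬(¬c ∨ a) ∨ (¬c ∧ b)) ∨ ((c → a) ∧ (a → c))   (eliminate ↔)
= ¬(¬(¬c ∨ a) ∨ (¬c ∧ b)) ∨ ((¬c ∨ a) ∧ (a → c))   (eliminate →)
= ¬(¬(¬c ∨ a) ∨ (¬c ∧ b)) ∨ ((¬c ∨ a) ∧ (¬a ∨ c))   (eliminate →)
= (¬¬(¬c ∨ a) ∧ ¬(¬c ∧ b)) ∨ ((¬c ∨ a) ∧ (¬a ∨ c))   (De Morgan)
= ((¬c ∨ a) ∧ ¬(¬c ∧ b)) ∨ ((¬c ∨ a) ∧ (¬a ∨ c))   (double negation)
= ((¬c ∨ a) ∧ (¬¬c ∨ ¬b)) ∨ ((¬c ∨ a) ∧ (¬a ∨ c))   (De Morgan)
= ((¬c ∨ a) ∧ (c ∨ ¬b)) ∨ ((¬c ∨ a) ∧ (¬a ∨ c))   (double negation)
= (¬c ∧ c) ∨ (¬c ∧ ¬b) ∨ (a ∧ c) ∨ (a ∧ ¬b) ∨ (¬c ∧ ¬a) ∨ (¬c ∧ c) ∨ (a ∧ ¬a) ∨ (a ∧ c)   (distribute ∧ over ∨)
= (¬c ∧ ¬b) ∨ (a ∧ c) ∨ (a ∧ ¬b) ∨ (¬c ∧ ¬a)   (simplify)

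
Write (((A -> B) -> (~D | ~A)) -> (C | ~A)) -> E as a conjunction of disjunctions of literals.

(((A -> B) -> (~D | ~A)) -> (C | ~A)) -> E
⇔ ~(((A -> B) -> (~D | ~A)) -> (C | ~A)) | E
⇔ ~(~((A -> B) -> (~D | ~A)) | C | ~A) | E
⇔ ~(~(~(A -> B) | ~D | ~A) | C | ~A) | E
⇔ ~(~(~(~A | B) | ~D | ~A) | C | ~A) | E
⇔ (~~(~(~A | B) | ~D | ~A) & ~C & ~~A) | E
⇔ ((~(~A | B) | ~D | ~A) & ~C & ~~A) | E
⇔ (((~~A & ~B) | ~D | ~A) & ~C & ~~A) | E
⇔ (((A & ~B) | ~D | ~A) & ~C & ~~A) | E
⇔ (((A & ~B) | ~D | ~A) & ~C & A) | E
⇔ (A | ~D | ~A | E) & (~B | ~D | ~A | E) & (~C | E) & (A | E)
⇔ (~B | ~D | ~A | E) & (~C | E) & (A | E)

(~B | ~D | ~A | E) & (~C | E) & (A | E)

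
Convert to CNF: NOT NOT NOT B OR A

NOT NOT NOT B OR A
⇔ NOT B OR A   [double negation]

NOT B OR A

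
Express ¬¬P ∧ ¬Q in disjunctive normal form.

¬¬P ∧ ¬Q
⇔ P ∧ ¬Q   — double negation

P ∧ ¬Q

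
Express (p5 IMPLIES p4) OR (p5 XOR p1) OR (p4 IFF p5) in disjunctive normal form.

(p5 IMPLIES p4) OR (p5 XOR p1) OR (p4 IFF p5)
≡ NOT p5 OR p4 OR (p5 XOR p1) OR (p4 IFF p5)   [eliminate IMPLIES]
≡ NOT p5 OR p4 OR (p5 AND NOT p1) OR (NOT p5 AND p1) OR (p4 IFF p5)   [expand XOR]
≡ NOT p5 OR p4 OR (p5 AND NOT p1) OR (NOT p5 AND p1) OR ((p4 IMPLIES p5) AND (p5 IMPLIES p4))   [eliminate IFF]
≡ NOT p5 OR p4 OR (p5 AND NOT p1) OR (NOT p5 AND p1) OR ((NOT p4 OR p5) AND (p5 IMPLIES p4))   [eliminate IMPLIES]
≡ NOT p5 OR p4 OR (p5 AND NOT p1) OR (NOT p5 AND p1) OR ((NOT p4 OR p5) AND (NOT p5 OR p4))   [eliminate IMPLIES]
≡ NOT p5 OR p4 OR (p5 AND NOT p1) OR (NOT p5 AND p1) OR (NOT p4 AND NOT p5) OR (NOT p4 AND p4) OR (p5 AND NOT p5) OR (p5 AND p4)   [distribute AND over OR]
≡ NOT p5 OR p4 OR (p5 AND NOT p1)   [simplify]

NOT p5 OR p4 OR (p5 AND NOT p1)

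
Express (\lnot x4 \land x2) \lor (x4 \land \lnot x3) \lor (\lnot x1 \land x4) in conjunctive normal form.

(\lnot x4 \land x2) \lor (x4 \land \lnot x3) \lor (\lnot x1 \land x4)
= (\lnot x4 \lor x4 \lor \lnot x1) \land (\lnot x4 \lor x4 \lor x4) \land (\lnot x4 \lor \lnot x3 \lor \lnot x1) \land (\lnot x4 \lor \lnot x3 \lor x4) \land (x2 \lor x4 \lor \lnot x1) \land (x2 \lor x4 \lor x4) \land (x2 \lor \lnot x3 \lor \lnot x1) \land (x2 \lor \lnot x3 \lor x4)   (distribute \lor over \land)
= (\lnot x4 \lor \lnot x3 \lor \lnot x1) \land (x2 \lor x4) \land (x2 \lor \lnot x3 \lor \lnot x1)   (simplify)

(\lnot x4 \lor \lnot x3 \lor \lnot x1) \land (x2 \lor x4) \land (x2 \lor \lnot x3 \lor \lnot x1)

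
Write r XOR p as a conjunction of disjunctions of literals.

r XOR p
= (r OR p) AND NOT (r AND p)   [expand XOR]
= (r OR p) AND (NOT r OR NOT p)   [De Morgan]

(r OR p) AND (NOT r OR NOT p)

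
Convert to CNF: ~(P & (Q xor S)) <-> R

(P | R) & (Q | S | R) & (~Q | ~S | R) & (~R | ~P | ~Q | S) & (~R | ~P | ~S | Q)

~(P & (Q xor S)) <-> R
≡ (~(P & (Q xor S)) -> R) & (R -> ~(P & (Q xor S)))   (eliminate <->)
≡ (~~(P & (Q xor S)) | R) & (R -> ~(P & (Q xor S)))   (eliminate ->)
≡ (~~(P & (Q | S) & ~(Q & S)) | R) & (R -> ~(P & (Q xor S)))   (expand xor)
≡ (~~(P & (Q | S) & ~(Q & S)) | R) & (~R | ~(P & (Q xor S)))   (eliminate ->)
≡ (~~(P & (Q | S) & ~(Q & S)) | R) & (~R | ~(P & (Q | S) & ~(Q & S)))   (expand xor)
≡ ((P & (Q | S) & ~(Q & S)) | R) & (~R | ~(P & (Q | S) & ~(Q & S)))   (double negation)
≡ ((P & (Q | S) & (~Q | ~S)) | R) & (~R | ~(P & (Q | S) & ~(Q & S)))   (De Morgan)
≡ ((P & (Q | S) & (~Q | ~S)) | R) & (~R | ~P | ~(Q | S) | ~~(Q & S))   (De Morgan)
≡ ((P & (Q | S) & (~Q | ~S)) | R) & (~R | ~P | (~Q & ~S) | ~~(Q & S))   (De Morgan)
≡ ((P & (Q | S) & (~Q | ~S)) | R) & (~R | ~P | (~Q & ~S) | (Q & S))   (double negation)
≡ (P | R) & (Q | S | R) & (~Q | ~S | R) & (~R | ~P | ~Q | Q) & (~R | ~P | ~Q | S) & (~R | ~P | ~S | Q) & (~R | ~P | ~S | S)   (distribute | over &)
≡ (P | R) & (Q | S | R) & (~Q | ~S | R) & (~R | ~P | ~Q | S) & (~R | ~P | ~S | Q)   (simplify)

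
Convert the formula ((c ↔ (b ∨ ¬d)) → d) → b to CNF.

(d ∨ c ∨ b) ∧ (¬d ∨ b)

((c ↔ (b ∨ ¬d)) → d) → b
≡ ¬((c ↔ (b ∨ ¬d)) → d) ∨ b   (eliminate →)
≡ ¬(¬(c ↔ (b ∨ ¬d)) ∨ d) ∨ b   (eliminate →)
≡ ¬(¬((c → (b ∨ ¬d)) ∧ ((b ∨ ¬d) → c)) ∨ d) ∨ b   (eliminate ↔)
≡ ¬(¬((¬c ∨ b ∨ ¬d) ∧ ((b ∨ ¬d) → c)) ∨ d) ∨ b   (eliminate →)
≡ ¬(¬((¬c ∨ b ∨ ¬d) ∧ (¬(b ∨ ¬d) ∨ c)) ∨ d) ∨ b   (eliminate →)
≡ (¬¬((¬c ∨ b ∨ ¬d) ∧ (¬(b ∨ ¬d) ∨ c)) ∧ ¬d) ∨ b   (De Morgan)
≡ ((¬c ∨ b ∨ ¬d) ∧ (¬(b ∨ ¬d) ∨ c) ∧ ¬d) ∨ b   (double negation)
≡ ((¬c ∨ b ∨ ¬d) ∧ ((¬b ∧ ¬¬d) ∨ c) ∧ ¬d) ∨ b   (De Morgan)
≡ ((¬c ∨ b ∨ ¬d) ∧ ((¬b ∧ d) ∨ c) ∧ ¬d) ∨ b   (double negation)
≡ (¬c ∨ b ∨ ¬d ∨ b) ∧ (¬b ∨ c ∨ b) ∧ (d ∨ c ∨ b) ∧ (¬d ∨ b)   (distribute ∨ over ∧)
≡ (d ∨ c ∨ b) ∧ (¬d ∨ b)   (simplify)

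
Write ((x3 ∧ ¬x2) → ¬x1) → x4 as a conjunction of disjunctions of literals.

((x3 ∧ ¬x2) → ¬x1) → x4
≡ ¬((x3 ∧ ¬x2) → ¬x1) ∨ x4   — eliminate →
≡ ¬(¬(x3 ∧ ¬x2) ∨ ¬x1) ∨ x4   — eliminate →
≡ (¬¬(x3 ∧ ¬x2) ∧ ¬¬x1) ∨ x4   — De Morgan
≡ (x3 ∧ ¬x2 ∧ ¬¬x1) ∨ x4   — double negation
≡ (x3 ∧ ¬x2 ∧ x1) ∨ x4   — double negation
≡ (x3 ∨ x4) ∧ (¬x2 ∨ x4) ∧ (x1 ∨ x4)   — distribute ∨ over ∧

(x3 ∨ x4) ∧ (¬x2 ∨ x4) ∧ (x1 ∨ x4)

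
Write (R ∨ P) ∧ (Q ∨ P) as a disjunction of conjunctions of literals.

(R ∧ Q) ∨ P

(R ∨ P) ∧ (Q ∨ P)
≡ (R ∧ Q) ∨ (R ∧ P) ∨ (P ∧ Q) ∨ (P ∧ P)
≡ (R ∧ Q) ∨ P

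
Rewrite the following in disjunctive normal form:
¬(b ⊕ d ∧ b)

¬b ∨ d ∧ b

¬(b ⊕ d ∧ b)
≡ ¬(b ∧ ¬(d ∧ b) ∨ ¬b ∧ d ∧ b)   (expand ⊕)
≡ ¬(b ∧ ¬(d ∧ b)) ∧ ¬(¬b ∧ d ∧ b)   (De Morgan)
≡ (¬b ∨ ¬¬(d ∧ b)) ∧ ¬(¬b ∧ d ∧ b)   (De Morgan)
≡ (¬b ∨ d ∧ b) ∧ ¬(¬b ∧ d ∧ b)   (double negation)
≡ (¬b ∨ d ∧ b) ∧ (¬¬b ∨ ¬d ∨ ¬b)   (De Morgan)
≡ (¬b ∨ d ∧ b) ∧ (b ∨ ¬d ∨ ¬b)   (double negation)
≡ ¬b ∧ b ∨ ¬b ∧ ¬d ∨ ¬b ∧ ¬b ∨ d ∧ b ∧ b ∨ d ∧ b ∧ ¬d ∨ d ∧ b ∧ ¬b   (distribute ∧ over ∨)
≡ ¬b ∨ d ∧ b   (simplify)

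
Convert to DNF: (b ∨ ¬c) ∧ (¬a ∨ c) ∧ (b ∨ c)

(b ∧ ¬a) ∨ (b ∧ c)

(b ∨ ¬c) ∧ (¬a ∨ c) ∧ (b ∨ c)
= (b ∧ ¬a ∧ b) ∨ (b ∧ ¬a ∧ c) ∨ (b ∧ c ∧ b) ∨ (b ∧ c ∧ c) ∨ (¬c ∧ ¬a ∧ b) ∨ (¬c ∧ ¬a ∧ c) ∨ (¬c ∧ c ∧ b) ∨ (¬c ∧ c ∧ c)   (distribute ∧ over ∨)
= (b ∧ ¬a) ∨ (b ∧ c)   (simplify)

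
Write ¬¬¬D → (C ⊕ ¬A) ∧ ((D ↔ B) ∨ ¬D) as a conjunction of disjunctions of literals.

(D ∨ C ∨ ¬A) ∧ (D ∨ ¬C ∨ A)

¬¬¬D → (C ⊕ ¬A) ∧ ((D ↔ B) ∨ ¬D)
≡ ¬¬¬¬D ∨ (C ⊕ ¬A) ∧ ((D ↔ B) ∨ ¬D)   [eliminate →]
≡ ¬¬¬¬D ∨ (C ∨ ¬A) ∧ ¬(C ∧ ¬A) ∧ ((D ↔ B) ∨ ¬D)   [expand ⊕]
≡ ¬¬¬¬D ∨ (C ∨ ¬A) ∧ ¬(C ∧ ¬A) ∧ ((D → B) ∧ (B → D) ∨ ¬D)   [eliminate ↔]
≡ ¬¬¬¬D ∨ (C ∨ ¬A) ∧ ¬(C ∧ ¬A) ∧ ((¬D ∨ B) ∧ (B → D) ∨ ¬D)   [eliminate →]
≡ ¬¬¬¬D ∨ (C ∨ ¬A) ∧ ¬(C ∧ ¬A) ∧ ((¬D ∨ B) ∧ (¬B ∨ D) ∨ ¬D)   [eliminate →]
≡ ¬¬D ∨ (C ∨ ¬A) ∧ ¬(C ∧ ¬A) ∧ ((¬D ∨ B) ∧ (¬B ∨ D) ∨ ¬D)   [double negation]
≡ D ∨ (C ∨ ¬A) ∧ ¬(C ∧ ¬A) ∧ ((¬D ∨ B) ∧ (¬B ∨ D) ∨ ¬D)   [double negation]
≡ D ∨ (C ∨ ¬A) ∧ (¬C ∨ ¬¬A) ∧ ((¬D ∨ B) ∧ (¬B ∨ D) ∨ ¬D)   [De Morgan]
≡ D ∨ (C ∨ ¬A) ∧ (¬C ∨ A) ∧ ((¬D ∨ B) ∧ (¬B ∨ D) ∨ ¬D)   [double negation]
≡ (D ∨ C ∨ ¬A) ∧ (D ∨ ¬C ∨ A) ∧ (D ∨ ¬D ∨ B ∨ ¬D) ∧ (D ∨ ¬B ∨ D ∨ ¬D)   [distribute ∨ over ∧]
≡ (D ∨ C ∨ ¬A) ∧ (D ∨ ¬C ∨ A)   [simplify]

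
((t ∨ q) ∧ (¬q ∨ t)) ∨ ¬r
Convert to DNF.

t ∨ ¬r

((t ∨ q) ∧ (¬q ∨ t)) ∨ ¬r
= (t ∧ ¬q) ∨ (t ∧ t) ∨ (q ∧ ¬q) ∨ (q ∧ t) ∨ ¬r
= t ∨ ¬r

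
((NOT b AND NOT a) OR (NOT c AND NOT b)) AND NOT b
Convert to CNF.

((NOT b AND NOT a) OR (NOT c AND NOT b)) AND NOT b
⇔ (NOT b OR NOT c) AND (NOT b OR NOT b) AND (NOT a OR NOT c) AND (NOT a OR NOT b) AND NOT b   (distribute OR over AND)
⇔ NOT b AND (NOT a OR NOT c)   (simplify)

NOT b AND (NOT a OR NOT c)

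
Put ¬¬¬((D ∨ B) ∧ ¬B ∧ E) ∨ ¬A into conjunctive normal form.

¬¬¬((D ∨ B) ∧ ¬B ∧ E) ∨ ¬A
≡ ¬((D ∨ B) ∧ ¬B ∧ E) ∨ ¬A   [double negation]
≡ ¬(D ∨ B) ∨ ¬¬B ∨ ¬E ∨ ¬A   [De Morgan]
≡ (¬D ∧ ¬B) ∨ ¬¬B ∨ ¬E ∨ ¬A   [De Morgan]
≡ (¬D ∧ ¬B) ∨ B ∨ ¬E ∨ ¬A   [double negation]
≡ (¬D ∨ B ∨ ¬E ∨ ¬A) ∧ (¬B ∨ B ∨ ¬E ∨ ¬A)   [distribute ∨ over ∧]
≡ ¬D ∨ B ∨ ¬E ∨ ¬A   [simplify]

¬D ∨ B ∨ ¬E ∨ ¬A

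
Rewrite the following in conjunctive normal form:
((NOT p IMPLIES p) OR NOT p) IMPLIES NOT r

((NOT p IMPLIES p) OR NOT p) IMPLIES NOT r
⇔ NOT ((NOT p IMPLIES p) OR NOT p) OR NOT r   [eliminate IMPLIES]
⇔ NOT (NOT NOT p OR p OR NOT p) OR NOT r   [eliminate IMPLIES]
⇔ (NOT NOT NOT p AND NOT p AND NOT NOT p) OR NOT r   [De Morgan]
⇔ (NOT p AND NOT p AND NOT NOT p) OR NOT r   [double negation]
⇔ (NOT p AND NOT p AND p) OR NOT r   [double negation]
⇔ (NOT p OR NOT r) AND (NOT p OR NOT r) AND (p OR NOT r)   [distribute OR over AND]
⇔ (NOT p OR NOT r) AND (p OR NOT r)   [simplify]

(NOT p OR NOT r) AND (p OR NOT r)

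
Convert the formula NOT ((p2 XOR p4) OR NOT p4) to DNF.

p4 AND p2

NOT ((p2 XOR p4) OR NOT p4)
= NOT ((p2 AND NOT p4) OR (NOT p2 AND p4) OR NOT p4)   [expand XOR]
= NOT (p2 AND NOT p4) AND NOT (NOT p2 AND p4) AND NOT NOT p4   [De Morgan]
= (NOT p2 OR NOT NOT p4) AND NOT (NOT p2 AND p4) AND NOT NOT p4   [De Morgan]
= (NOT p2 OR p4) AND NOT (NOT p2 AND p4) AND NOT NOT p4   [double negation]
= (NOT p2 OR p4) AND (NOT NOT p2 OR NOT p4) AND NOT NOT p4   [De Morgan]
= (NOT p2 OR p4) AND (p2 OR NOT p4) AND NOT NOT p4   [double negation]
= (NOT p2 OR p4) AND (p2 OR NOT p4) AND p4   [double negation]
= (NOT p2 AND p2 AND p4) OR (NOT p2 AND NOT p4 AND p4) OR (p4 AND p2 AND p4) OR (p4 AND NOT p4 AND p4)   [distribute AND over OR]
= p4 AND p2   [simplify]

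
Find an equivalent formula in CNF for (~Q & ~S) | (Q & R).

(~Q & ~S) | (Q & R)
⇔ (~Q | Q) & (~Q | R) & (~S | Q) & (~S | R)   — distribute | over &
⇔ (~Q | R) & (~S | Q) & (~S | R)   — simplify

(~Q | R) & (~S | Q) & (~S | R)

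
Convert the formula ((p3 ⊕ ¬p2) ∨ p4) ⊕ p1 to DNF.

((p3 ⊕ ¬p2) ∨ p4) ⊕ p1
≡ (((p3 ⊕ ¬p2) ∨ p4) ∧ ¬p1) ∨ (¬((p3 ⊕ ¬p2) ∨ p4) ∧ p1)   — expand ⊕
≡ (((p3 ∧ ¬¬p2) ∨ (¬p3 ∧ ¬p2) ∨ p4) ∧ ¬p1) ∨ (¬((p3 ⊕ ¬p2) ∨ p4) ∧ p1)   — expand ⊕
≡ (((p3 ∧ ¬¬p2) ∨ (¬p3 ∧ ¬p2) ∨ p4) ∧ ¬p1) ∨ (¬((p3 ∧ ¬¬p2) ∨ (¬p3 ∧ ¬p2) ∨ p4) ∧ p1)   — expand ⊕
≡ (((p3 ∧ p2) ∨ (¬p3 ∧ ¬p2) ∨ p4) ∧ ¬p1) ∨ (¬((p3 ∧ ¬¬p2) ∨ (¬p3 ∧ ¬p2) ∨ p4) ∧ p1)   — double negation
≡ (((p3 ∧ p2) ∨ (¬p3 ∧ ¬p2) ∨ p4) ∧ ¬p1) ∨ (¬(p3 ∧ ¬¬p2) ∧ ¬(¬p3 ∧ ¬p2) ∧ ¬p4 ∧ p1)   — De Morgan
≡ (((p3 ∧ p2) ∨ (¬p3 ∧ ¬p2) ∨ p4) ∧ ¬p1) ∨ ((¬p3 ∨ ¬¬¬p2) ∧ ¬(¬p3 ∧ ¬p2) ∧ ¬p4 ∧ p1)   — De Morgan
≡ (((p3 ∧ p2) ∨ (¬p3 ∧ ¬p2) ∨ p4) ∧ ¬p1) ∨ ((¬p3 ∨ ¬p2) ∧ ¬(¬p3 ∧ ¬p2) ∧ ¬p4 ∧ p1)   — double negation
≡ (((p3 ∧ p2) ∨ (¬p3 ∧ ¬p2) ∨ p4) ∧ ¬p1) ∨ ((¬p3 ∨ ¬p2) ∧ (¬¬p3 ∨ ¬¬p2) ∧ ¬p4 ∧ p1)   — De Morgan
≡ (((p3 ∧ p2) ∨ (¬p3 ∧ ¬p2) ∨ p4) ∧ ¬p1) ∨ ((¬p3 ∨ ¬p2) ∧ (p3 ∨ ¬¬p2) ∧ ¬p4 ∧ p1)   — double negation
≡ (((p3 ∧ p2) ∨ (¬p3 ∧ ¬p2) ∨ p4) ∧ ¬p1) ∨ ((¬p3 ∨ ¬p2) ∧ (p3 ∨ p2) ∧ ¬p4 ∧ p1)   — double negation
≡ (p3 ∧ p2 ∧ ¬p1) ∨ (¬p3 ∧ ¬p2 ∧ ¬p1) ∨ (p4 ∧ ¬p1) ∨ (¬p3 ∧ p3 ∧ ¬p4 ∧ p1) ∨ (¬p3 ∧ p2 ∧ ¬p4 ∧ p1) ∨ (¬p2 ∧ p3 ∧ ¬p4 ∧ p1) ∨ (¬p2 ∧ p2 ∧ ¬p4 ∧ p1)   — distribute ∧ over ∨
≡ (p3 ∧ p2 ∧ ¬p1) ∨ (¬p3 ∧ ¬p2 ∧ ¬p1) ∨ (p4 ∧ ¬p1) ∨ (¬p3 ∧ p2 ∧ ¬p4 ∧ p1) ∨ (¬p2 ∧ p3 ∧ ¬p4 ∧ p1)   — simplify

(p3 ∧ p2 ∧ ¬p1) ∨ (¬p3 ∧ ¬p2 ∧ ¬p1) ∨ (p4 ∧ ¬p1) ∨ (¬p3 ∧ p2 ∧ ¬p4 ∧ p1) ∨ (¬p2 ∧ p3 ∧ ¬p4 ∧ p1)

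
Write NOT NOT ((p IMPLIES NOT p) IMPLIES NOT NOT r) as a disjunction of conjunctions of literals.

NOT NOT ((p IMPLIES NOT p) IMPLIES NOT NOT r)
≡ NOT NOT (NOT (p IMPLIES NOT p) OR NOT NOT r)   [eliminate IMPLIES]
≡ NOT NOT (NOT (NOT p OR NOT p) OR NOT NOT r)   [eliminate IMPLIES]
≡ NOT (NOT p OR NOT p) OR NOT NOT r   [double negation]
≡ (NOT NOT p AND NOT NOT p) OR NOT NOT r   [De Morgan]
≡ (p AND NOT NOT p) OR NOT NOT r   [double negation]
≡ (p AND p) OR NOT NOT r   [double negation]
≡ (p AND p) OR r   [double negation]
≡ p OR r   [simplify]

p OR r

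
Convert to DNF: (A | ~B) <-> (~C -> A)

(~A & B & ~C) | (C & ~B) | A

(A | ~B) <-> (~C -> A)
≡ ((A | ~B) -> (~C -> A)) & ((~C -> A) -> (A | ~B))   — eliminate <->
≡ (~(A | ~B) | (~C -> A)) & ((~C -> A) -> (A | ~B))   — eliminate ->
≡ (~(A | ~B) | ~~C | A) & ((~C -> A) -> (A | ~B))   — eliminate ->
≡ (~(A | ~B) | ~~C | A) & (~(~C -> A) | A | ~B)   — eliminate ->
≡ (~(A | ~B) | ~~C | A) & (~(~~C | A) | A | ~B)   — eliminate ->
≡ ((~A & ~~B) | ~~C | A) & (~(~~C | A) | A | ~B)   — De Morgan
≡ ((~A & B) | ~~C | A) & (~(~~C | A) | A | ~B)   — double negation
≡ ((~A & B) | C | A) & (~(~~C | A) | A | ~B)   — double negation
≡ ((~A & B) | C | A) & ((~~~C & ~A) | A | ~B)   — De Morgan
≡ ((~A & B) | C | A) & ((~C & ~A) | A | ~B)   — double negation
≡ (~A & B & ~C & ~A) | (~A & B & A) | (~A & B & ~B) | (C & ~C & ~A) | (C & A) | (C & ~B) | (A & ~C & ~A) | (A & A) | (A & ~B)   — distribute & over |
≡ (~A & B & ~C) | (C & ~B) | A   — simplify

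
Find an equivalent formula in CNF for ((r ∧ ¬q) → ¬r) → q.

r ∨ q

((r ∧ ¬q) → ¬r) → q
⇔ ¬((r ∧ ¬q) → ¬r) ∨ q   (eliminate →)
⇔ ¬(¬(r ∧ ¬q) ∨ ¬r) ∨ q   (eliminate →)
⇔ (¬¬(r ∧ ¬q) ∧ ¬¬r) ∨ q   (De Morgan)
⇔ (r ∧ ¬q ∧ ¬¬r) ∨ q   (double negation)
⇔ (r ∧ ¬q ∧ r) ∨ q   (double negation)
⇔ (r ∨ q) ∧ (¬q ∨ q) ∧ (r ∨ q)   (distribute ∨ over ∧)
⇔ r ∨ q   (simplify)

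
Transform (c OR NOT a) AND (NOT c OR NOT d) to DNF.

(c OR NOT a) AND (NOT c OR NOT d)
≡ (c AND NOT c) OR (c AND NOT d) OR (NOT a AND NOT c) OR (NOT a AND NOT d)
≡ (c AND NOT d) OR (NOT a AND NOT c) OR (NOT a AND NOT d)

(c AND NOT d) OR (NOT a AND NOT c) OR (NOT a AND NOT d)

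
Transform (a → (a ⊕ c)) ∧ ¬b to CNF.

(a → (a ⊕ c)) ∧ ¬b
≡ (¬a ∨ (a ⊕ c)) ∧ ¬b   (eliminate →)
≡ (¬a ∨ ((a ∨ c) ∧ ¬(a ∧ c))) ∧ ¬b   (expand ⊕)
≡ (¬a ∨ ((a ∨ c) ∧ (¬a ∨ ¬c))) ∧ ¬b   (De Morgan)
≡ (¬a ∨ a ∨ c) ∧ (¬a ∨ ¬a ∨ ¬c) ∧ ¬b   (distribute ∨ over ∧)
≡ (¬a ∨ ¬c) ∧ ¬b   (simplify)

(¬a ∨ ¬c) ∧ ¬b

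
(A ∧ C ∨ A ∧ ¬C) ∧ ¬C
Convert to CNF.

A ∧ ¬C

(A ∧ C ∨ A ∧ ¬C) ∧ ¬C
≡ (A ∨ A) ∧ (A ∨ ¬C) ∧ (C ∨ A) ∧ (C ∨ ¬C) ∧ ¬C
≡ A ∧ ¬C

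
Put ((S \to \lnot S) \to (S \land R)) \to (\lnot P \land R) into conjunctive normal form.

(\lnot S \lor \lnot P) \land (\lnot S \lor R)

((S \to \lnot S) \to (S \land R)) \to (\lnot P \land R)
⇔ \lnot ((S \to \lnot S) \to (S \land R)) \lor (\lnot P \land R)   (eliminate \to)
⇔ \lnot (\lnot (S \to \lnot S) \lor (S \land R)) \lor (\lnot P \land R)   (eliminate \to)
⇔ \lnot (\lnot (\lnot S \lor \lnot S) \lor (S \land R)) \lor (\lnot P \land R)   (eliminate \to)
⇔ (\lnot \lnot (\lnot S \lor \lnot S) \land \lnot (S \land R)) \lor (\lnot P \land R)   (De Morgan)
⇔ ((\lnot S \lor \lnot S) \land \lnot (S \land R)) \lor (\lnot P \land R)   (double negation)
⇔ ((\lnot S \lor \lnot S) \land (\lnot S \lor \lnot R)) \lor (\lnot P \land R)   (De Morgan)
⇔ (\lnot S \lor \lnot S \lor \lnot P) \land (\lnot S \lor \lnot S \lor R) \land (\lnot S \lor \lnot R \lor \lnot P) \land (\lnot S \lor \lnot R \lor R)   (distribute \lor over \land)
⇔ (\lnot S \lor \lnot P) \land (\lnot S \lor R)   (simplify)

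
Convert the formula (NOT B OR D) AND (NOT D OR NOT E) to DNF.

(NOT B OR D) AND (NOT D OR NOT E)
≡ (NOT B AND NOT D) OR (NOT B AND NOT E) OR (D AND NOT D) OR (D AND NOT E)   [distribute AND over OR]
≡ (NOT B AND NOT D) OR (NOT B AND NOT E) OR (D AND NOT E)   [simplify]

(NOT B AND NOT D) OR (NOT B AND NOT E) OR (D AND NOT E)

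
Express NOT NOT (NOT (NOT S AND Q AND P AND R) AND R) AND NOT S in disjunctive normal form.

(NOT Q AND R AND NOT S) OR (NOT P AND R AND NOT S)

NOT NOT (NOT (NOT S AND Q AND P AND R) AND R) AND NOT S
≡ NOT (NOT S AND Q AND P AND R) AND R AND NOT S   [double negation]
≡ (NOT NOT S OR NOT Q OR NOT P OR NOT R) AND R AND NOT S   [De Morgan]
≡ (S OR NOT Q OR NOT P OR NOT R) AND R AND NOT S   [double negation]
≡ (S AND R AND NOT S) OR (NOT Q AND R AND NOT S) OR (NOT P AND R AND NOT S) OR (NOT R AND R AND NOT S)   [distribute AND over OR]
≡ (NOT Q AND R AND NOT S) OR (NOT P AND R AND NOT S)   [simplify]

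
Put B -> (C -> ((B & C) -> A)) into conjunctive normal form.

B -> (C -> ((B & C) -> A))
⇔ ~B | (C -> ((B & C) -> A))   (eliminate ->)
⇔ ~B | ~C | ((B & C) -> A)   (eliminate ->)
⇔ ~B | ~C | ~(B & C) | A   (eliminate ->)
⇔ ~B | ~C | ~B | ~C | A   (De Morgan)
⇔ ~B | ~C | A   (simplify)

~B | ~C | A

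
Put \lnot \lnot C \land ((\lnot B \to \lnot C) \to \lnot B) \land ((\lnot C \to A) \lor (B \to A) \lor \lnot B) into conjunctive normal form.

C \land \lnot B

\lnot \lnot C \land ((\lnot B \to \lnot C) \to \lnot B) \land ((\lnot C \to A) \lor (B \to A) \lor \lnot B)
≡ \lnot \lnot C \land (\lnot (\lnot B \to \lnot C) \lor \lnot B) \land ((\lnot C \to A) \lor (B \to A) \lor \lnot B)
≡ \lnot \lnot C \land (\lnot (\lnot \lnot B \lor \lnot C) \lor \lnot B) \land ((\lnot C \to A) \lor (B \to A) \lor \lnot B)
≡ \lnot \lnot C \land (\lnot (\lnot \lnot B \lor \lnot C) \lor \lnot B) \land (\lnot \lnot C \lor A \lor (B \to A) \lor \lnot B)
≡ \lnot \lnot C \land (\lnot (\lnot \lnot B \lor \lnot C) \lor \lnot B) \land (\lnot \lnot C \lor A \lor \lnot B \lor A \lor \lnot B)
≡ C \land (\lnot (\lnot \lnot B \lor \lnot C) \lor \lnot B) \land (\lnot \lnot C \lor A \lor \lnot B \lor A \lor \lnot B)
≡ C \land ((\lnot \lnot \lnot B \land \lnot \lnot C) \lor \lnot B) \land (\lnot \lnot C \lor A \lor \lnot B \lor A \lor \lnot B)
≡ C \land ((\lnot B \land \lnot \lnot C) \lor \lnot B) \land (\lnot \lnot C \lor A \lor \lnot B \lor A \lor \lnot B)
≡ C \land ((\lnot B \land C) \lor \lnot B) \land (\lnot \lnot C \lor A \lor \lnot B \lor A \lor \lnot B)
≡ C \land ((\lnot B \land C) \lor \lnot B) \land (C \lor A \lor \lnot B \lor A \lor \lnot B)
≡ C \land (\lnot B \lor \lnot B) \land (C \lor \lnot B) \land (C \lor A \lor \lnot B \lor A \lor \lnot B)
≡ C \land \lnot B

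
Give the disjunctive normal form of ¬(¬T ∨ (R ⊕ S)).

(T ∧ ¬R ∧ ¬S) ∨ (T ∧ S ∧ R)

¬(¬T ∨ (R ⊕ S))
≡ ¬(¬T ∨ (R ∧ ¬S) ∨ (¬R ∧ S))   [expand ⊕]
≡ ¬¬T ∧ ¬(R ∧ ¬S) ∧ ¬(¬R ∧ S)   [De Morgan]
≡ T ∧ ¬(R ∧ ¬S) ∧ ¬(¬R ∧ S)   [double negation]
≡ T ∧ (¬R ∨ ¬¬S) ∧ ¬(¬R ∧ S)   [De Morgan]
≡ T ∧ (¬R ∨ S) ∧ ¬(¬R ∧ S)   [double negation]
≡ T ∧ (¬R ∨ S) ∧ (¬¬R ∨ ¬S)   [De Morgan]
≡ T ∧ (¬R ∨ S) ∧ (R ∨ ¬S)   [double negation]
≡ (T ∧ ¬R ∧ R) ∨ (T ∧ ¬R ∧ ¬S) ∨ (T ∧ S ∧ R) ∨ (T ∧ S ∧ ¬S)   [distribute ∧ over ∨]
≡ (T ∧ ¬R ∧ ¬S) ∨ (T ∧ S ∧ R)   [simplify]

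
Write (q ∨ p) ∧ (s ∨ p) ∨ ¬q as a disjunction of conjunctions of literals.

q ∧ s ∨ p ∨ ¬q

(q ∨ p) ∧ (s ∨ p) ∨ ¬q
⇔ q ∧ s ∨ q ∧ p ∨ p ∧ s ∨ p ∧ p ∨ ¬q   [distribute ∧ over ∨]
⇔ q ∧ s ∨ p ∨ ¬q   [simplify]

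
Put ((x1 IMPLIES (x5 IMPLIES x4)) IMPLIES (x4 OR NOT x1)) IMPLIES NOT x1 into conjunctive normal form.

(NOT x1 OR NOT x5 OR x4) AND (NOT x4 OR NOT x1)

((x1 IMPLIES (x5 IMPLIES x4)) IMPLIES (x4 OR NOT x1)) IMPLIES NOT x1
= NOT ((x1 IMPLIES (x5 IMPLIES x4)) IMPLIES (x4 OR NOT x1)) OR NOT x1   — eliminate IMPLIES
= NOT (NOT (x1 IMPLIES (x5 IMPLIES x4)) OR x4 OR NOT x1) OR NOT x1   — eliminate IMPLIES
= NOT (NOT (NOT x1 OR (x5 IMPLIES x4)) OR x4 OR NOT x1) OR NOT x1   — eliminate IMPLIES
= NOT (NOT (NOT x1 OR NOT x5 OR x4) OR x4 OR NOT x1) OR NOT x1   — eliminate IMPLIES
= (NOT NOT (NOT x1 OR NOT x5 OR x4) AND NOT x4 AND NOT NOT x1) OR NOT x1   — De Morgan
= ((NOT x1 OR NOT x5 OR x4) AND NOT x4 AND NOT NOT x1) OR NOT x1   — double negation
= ((NOT x1 OR NOT x5 OR x4) AND NOT x4 AND x1) OR NOT x1   — double negation
= (NOT x1 OR NOT x5 OR x4 OR NOT x1) AND (NOT x4 OR NOT x1) AND (x1 OR NOT x1)   — distribute OR over AND
= (NOT x1 OR NOT x5 OR x4) AND (NOT x4 OR NOT x1)   — simplify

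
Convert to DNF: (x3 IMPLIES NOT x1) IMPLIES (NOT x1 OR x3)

(x3 IMPLIES NOT x1) IMPLIES (NOT x1 OR x3)
≡ NOT (x3 IMPLIES NOT x1) OR NOT x1 OR x3   (eliminate IMPLIES)
≡ NOT (NOT x3 OR NOT x1) OR NOT x1 OR x3   (eliminate IMPLIES)
≡ (NOT NOT x3 AND NOT NOT x1) OR NOT x1 OR x3   (De Morgan)
≡ (x3 AND NOT NOT x1) OR NOT x1 OR x3   (double negation)
≡ (x3 AND x1) OR NOT x1 OR x3   (double negation)
≡ NOT x1 OR x3   (simplify)

NOT x1 OR x3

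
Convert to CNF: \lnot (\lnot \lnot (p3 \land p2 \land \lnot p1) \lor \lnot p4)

(\lnot p3 \lor \lnot p2 \lor p1) \land p4

\lnot (\lnot \lnot (p3 \land p2 \land \lnot p1) \lor \lnot p4)
≡ \lnot \lnot \lnot (p3 \land p2 \land \lnot p1) \land \lnot \lnot p4   — De Morgan
≡ \lnot (p3 \land p2 \land \lnot p1) \land \lnot \lnot p4   — double negation
≡ (\lnot p3 \lor \lnot p2 \lor \lnot \lnot p1) \land \lnot \lnot p4   — De Morgan
≡ (\lnot p3 \lor \lnot p2 \lor p1) \land \lnot \lnot p4   — double negation
≡ (\lnot p3 \lor \lnot p2 \lor p1) \land p4   — double negation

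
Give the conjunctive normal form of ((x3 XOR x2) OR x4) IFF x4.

((x3 XOR x2) OR x4) IFF x4
= (((x3 XOR x2) OR x4) IMPLIES x4) AND (x4 IMPLIES ((x3 XOR x2) OR x4))   (eliminate IFF)
= (NOT ((x3 XOR x2) OR x4) OR x4) AND (x4 IMPLIES ((x3 XOR x2) OR x4))   (eliminate IMPLIES)
= (NOT (((x3 OR x2) AND NOT (x3 AND x2)) OR x4) OR x4) AND (x4 IMPLIES ((x3 XOR x2) OR x4))   (expand XOR)
= (NOT (((x3 OR x2) AND NOT (x3 AND x2)) OR x4) OR x4) AND (NOT x4 OR (x3 XOR x2) OR x4)   (eliminate IMPLIES)
= (NOT (((x3 OR x2) AND NOT (x3 AND x2)) OR x4) OR x4) AND (NOT x4 OR ((x3 OR x2) AND NOT (x3 AND x2)) OR x4)   (expand XOR)
= ((NOT ((x3 OR x2) AND NOT (x3 AND x2)) AND NOT x4) OR x4) AND (NOT x4 OR ((x3 OR x2) AND NOT (x3 AND x2)) OR x4)   (De Morgan)
= (((NOT (x3 OR x2) OR NOT NOT (x3 AND x2)) AND NOT x4) OR x4) AND (NOT x4 OR ((x3 OR x2) AND NOT (x3 AND x2)) OR x4)   (De Morgan)
= ((((NOT x3 AND NOT x2) OR NOT NOT (x3 AND x2)) AND NOT x4) OR x4) AND (NOT x4 OR ((x3 OR x2) AND NOT (x3 AND x2)) OR x4)   (De Morgan)
= ((((NOT x3 AND NOT x2) OR (x3 AND x2)) AND NOT x4) OR x4) AND (NOT x4 OR ((x3 OR x2) AND NOT (x3 AND x2)) OR x4)   (double negation)
= ((((NOT x3 AND NOT x2) OR (x3 AND x2)) AND NOT x4) OR x4) AND (NOT x4 OR ((x3 OR x2) AND (NOT x3 OR NOT x2)) OR x4)   (De Morgan)
= (NOT x3 OR x3 OR x4) AND (NOT x3 OR x2 OR x4) AND (NOT x2 OR x3 OR x4) AND (NOT x2 OR x2 OR x4) AND (NOT x4 OR x4) AND (NOT x4 OR x3 OR x2 OR x4) AND (NOT x4 OR NOT x3 OR NOT x2 OR x4)   (distribute OR over AND)
= (NOT x3 OR x2 OR x4) AND (NOT x2 OR x3 OR x4)   (simplify)

(NOT x3 OR x2 OR x4) AND (NOT x2 OR x3 OR x4)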